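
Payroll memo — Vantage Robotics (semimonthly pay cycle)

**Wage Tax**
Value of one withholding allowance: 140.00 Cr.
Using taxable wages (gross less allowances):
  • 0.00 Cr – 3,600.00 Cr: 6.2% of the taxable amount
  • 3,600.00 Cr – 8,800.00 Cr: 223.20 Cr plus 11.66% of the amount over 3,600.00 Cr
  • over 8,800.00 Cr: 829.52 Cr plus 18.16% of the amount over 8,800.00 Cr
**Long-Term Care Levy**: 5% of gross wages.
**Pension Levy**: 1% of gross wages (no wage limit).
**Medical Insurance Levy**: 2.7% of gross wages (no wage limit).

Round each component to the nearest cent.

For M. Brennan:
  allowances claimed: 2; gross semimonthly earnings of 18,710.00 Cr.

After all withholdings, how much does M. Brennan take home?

Wage Tax: taxable = 18,710.00 Cr − 2×140.00 Cr = 18,430.00 Cr
  829.52 Cr + 18.16% × (18,430.00 Cr − 8,800.00 Cr) = 829.52 Cr + 18.16% × 9,630.00 Cr = 2,578.33 Cr
Long-Term Care Levy: 5% × 18,710.00 Cr = 935.50 Cr
Pension Levy: 1% × 18,710.00 Cr = 187.10 Cr
Medical Insurance Levy: 2.7% × 18,710.00 Cr = 505.17 Cr
Total withheld: 2,578.33 Cr + 935.50 Cr + 187.10 Cr + 505.17 Cr = 4,206.10 Cr
Net pay: 18,710.00 Cr − 4,206.10 Cr = 14,503.90 Cr

14,503.90 Cr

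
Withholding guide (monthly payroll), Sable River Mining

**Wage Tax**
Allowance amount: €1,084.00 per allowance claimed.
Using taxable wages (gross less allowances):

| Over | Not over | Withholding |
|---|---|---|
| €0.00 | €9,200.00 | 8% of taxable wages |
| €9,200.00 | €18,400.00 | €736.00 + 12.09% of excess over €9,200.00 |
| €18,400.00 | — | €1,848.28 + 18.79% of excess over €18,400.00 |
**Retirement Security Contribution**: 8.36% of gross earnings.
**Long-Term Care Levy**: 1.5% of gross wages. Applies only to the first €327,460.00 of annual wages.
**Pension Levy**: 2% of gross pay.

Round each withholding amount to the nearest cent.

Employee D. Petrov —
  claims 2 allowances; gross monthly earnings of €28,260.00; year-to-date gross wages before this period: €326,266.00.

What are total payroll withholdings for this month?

Wage Tax: taxable = €28,260.00 − 2×€1,084.00 = €26,092.00
  €1,848.28 + 18.79% × (€26,092.00 − €18,400.00) = €1,848.28 + 18.79% × €7,692.00 = €3,293.61
Retirement Security Contribution: 8.36% × €28,260.00 = €2,362.54
Long-Term Care Levy: cap €327,460.00 − YTD €326,266.00 = €1,194.00 subject; 1.5% × €1,194.00 = €17.91
Pension Levy: 2% × €28,260.00 = €565.20
Total: €3,293.61 + €2,362.54 + €17.91 + €565.20 = €6,239.26

€6,239.26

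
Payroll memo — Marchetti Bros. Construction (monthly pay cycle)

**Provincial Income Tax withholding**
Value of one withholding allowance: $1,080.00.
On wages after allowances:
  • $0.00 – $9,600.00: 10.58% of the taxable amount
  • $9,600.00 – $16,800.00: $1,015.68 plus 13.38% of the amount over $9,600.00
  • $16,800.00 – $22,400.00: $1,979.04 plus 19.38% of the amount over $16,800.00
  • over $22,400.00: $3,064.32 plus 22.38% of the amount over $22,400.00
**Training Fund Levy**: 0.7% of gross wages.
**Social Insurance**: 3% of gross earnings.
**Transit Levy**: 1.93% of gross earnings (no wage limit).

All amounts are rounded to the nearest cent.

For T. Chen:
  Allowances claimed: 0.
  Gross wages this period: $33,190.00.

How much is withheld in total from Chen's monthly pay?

$7,347.72

Provincial Income Tax: taxable = $33,190.00
  $3,064.32 + 22.38% × ($33,190.00 − $22,400.00) = $3,064.32 + 22.38% × $10,790.00 = $5,479.12
Training Fund Levy: 0.7% × $33,190.00 = $232.33
Social Insurance: 3% × $33,190.00 = $995.70
Transit Levy: 1.93% × $33,190.00 = $640.57
Total: $5,479.12 + $232.33 + $995.70 + $640.57 = $7,347.72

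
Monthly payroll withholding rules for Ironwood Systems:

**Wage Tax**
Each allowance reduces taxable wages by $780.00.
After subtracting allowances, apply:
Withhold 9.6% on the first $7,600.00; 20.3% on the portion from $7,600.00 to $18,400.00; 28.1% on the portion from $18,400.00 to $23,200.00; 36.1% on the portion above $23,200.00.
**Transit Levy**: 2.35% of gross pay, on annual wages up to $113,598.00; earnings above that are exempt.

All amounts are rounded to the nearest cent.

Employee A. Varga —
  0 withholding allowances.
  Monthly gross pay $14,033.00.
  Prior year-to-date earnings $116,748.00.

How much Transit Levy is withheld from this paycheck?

Transit Levy: YTD $116,748.00 ≥ cap $113,598.00 → $0.00

$0.00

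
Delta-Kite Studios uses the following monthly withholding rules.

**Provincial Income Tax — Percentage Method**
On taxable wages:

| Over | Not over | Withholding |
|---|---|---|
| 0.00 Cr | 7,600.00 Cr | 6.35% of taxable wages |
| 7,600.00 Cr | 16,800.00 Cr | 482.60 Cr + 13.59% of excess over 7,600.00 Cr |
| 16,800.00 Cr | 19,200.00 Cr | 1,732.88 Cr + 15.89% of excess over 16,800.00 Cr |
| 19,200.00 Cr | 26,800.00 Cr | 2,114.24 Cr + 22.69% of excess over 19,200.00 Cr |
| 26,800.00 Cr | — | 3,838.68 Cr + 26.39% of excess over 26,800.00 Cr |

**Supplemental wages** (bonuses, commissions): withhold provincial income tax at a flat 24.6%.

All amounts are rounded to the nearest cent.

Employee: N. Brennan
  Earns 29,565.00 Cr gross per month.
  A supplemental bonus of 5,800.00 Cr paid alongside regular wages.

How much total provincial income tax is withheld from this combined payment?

Provincial Income Tax: taxable = 29,565.00 Cr
  3,838.68 Cr + 26.39% × (29,565.00 Cr − 26,800.00 Cr) = 3,838.68 Cr + 26.39% × 2,765.00 Cr = 4,568.36 Cr
Supplemental (24.6% flat on bonus): 24.6% × 5,800.00 Cr = 1,426.80 Cr
Total provincial income tax: 4,568.36 Cr + 1,426.80 Cr = 5,995.16 Cr

5,995.16 Cr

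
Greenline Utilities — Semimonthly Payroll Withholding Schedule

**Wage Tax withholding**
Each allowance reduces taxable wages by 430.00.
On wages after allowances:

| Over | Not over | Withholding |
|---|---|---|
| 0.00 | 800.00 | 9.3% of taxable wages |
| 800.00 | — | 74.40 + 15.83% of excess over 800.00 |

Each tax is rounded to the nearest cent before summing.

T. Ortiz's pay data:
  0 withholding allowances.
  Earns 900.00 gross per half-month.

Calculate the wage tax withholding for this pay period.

Wage Tax: taxable = 900.00
  74.40 + 15.83% × (900.00 − 800.00) = 74.40 + 15.83% × 100.00 = 90.23

90.23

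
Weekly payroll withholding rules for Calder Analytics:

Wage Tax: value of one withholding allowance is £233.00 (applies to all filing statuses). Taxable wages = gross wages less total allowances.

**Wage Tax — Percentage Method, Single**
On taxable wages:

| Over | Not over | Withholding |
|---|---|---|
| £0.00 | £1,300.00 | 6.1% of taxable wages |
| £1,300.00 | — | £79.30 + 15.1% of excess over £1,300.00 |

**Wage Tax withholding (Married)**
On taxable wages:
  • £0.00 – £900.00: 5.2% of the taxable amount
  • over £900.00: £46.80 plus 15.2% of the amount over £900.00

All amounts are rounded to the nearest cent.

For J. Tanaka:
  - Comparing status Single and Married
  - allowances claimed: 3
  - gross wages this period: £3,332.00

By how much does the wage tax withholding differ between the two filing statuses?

£29.64

Wage Tax (Single): taxable = £3,332.00 − 3×£233.00 = £2,633.00
  £79.30 + 15.1% × (£2,633.00 − £1,300.00) = £79.30 + 15.1% × £1,333.00 = £280.58
Wage Tax (Married): taxable = £3,332.00 − 3×£233.00 = £2,633.00
  £46.80 + 15.2% × (£2,633.00 − £900.00) = £46.80 + 15.2% × £1,733.00 = £310.22
Difference: |£280.58 − £310.22| = £29.64 (higher under Married)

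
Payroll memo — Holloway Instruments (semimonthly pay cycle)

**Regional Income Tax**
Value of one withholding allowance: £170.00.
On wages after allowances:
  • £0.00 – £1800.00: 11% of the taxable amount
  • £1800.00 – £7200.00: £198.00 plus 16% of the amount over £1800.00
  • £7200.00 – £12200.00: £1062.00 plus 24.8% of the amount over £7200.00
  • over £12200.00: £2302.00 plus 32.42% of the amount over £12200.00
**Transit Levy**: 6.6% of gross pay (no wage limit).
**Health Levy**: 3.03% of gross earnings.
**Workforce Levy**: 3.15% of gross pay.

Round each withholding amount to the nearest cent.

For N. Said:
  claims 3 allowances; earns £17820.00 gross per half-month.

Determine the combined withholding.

Regional Income Tax: taxable = £17820.00 − 3×£170.00 = £17310.00
  £2302.00 + 32.42% × (£17310.00 − £12200.00) = £2302.00 + 32.42% × £5110.00 = £3958.66
Transit Levy: 6.6% × £17820.00 = £1176.12
Health Levy: 3.03% × £17820.00 = £539.95
Workforce Levy: 3.15% × £17820.00 = £561.33
Total: £3958.66 + £1176.12 + £539.95 + £561.33 = £6236.06

£6236.06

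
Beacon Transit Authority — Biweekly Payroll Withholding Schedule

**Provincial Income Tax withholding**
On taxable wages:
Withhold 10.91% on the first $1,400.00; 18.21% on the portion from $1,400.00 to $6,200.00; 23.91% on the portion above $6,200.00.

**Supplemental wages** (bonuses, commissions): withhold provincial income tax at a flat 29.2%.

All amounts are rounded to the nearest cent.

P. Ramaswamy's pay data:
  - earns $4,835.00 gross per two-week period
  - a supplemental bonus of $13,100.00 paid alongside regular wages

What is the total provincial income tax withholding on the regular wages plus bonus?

$4,603.45

Provincial Income Tax: taxable = $4,835.00
  $152.74 + 18.21% × ($4,835.00 − $1,400.00) = $152.74 + 18.21% × $3,435.00 = $778.25
Supplemental (29.2% flat on bonus): 29.2% × $13,100.00 = $3,825.20
Total provincial income tax: $778.25 + $3,825.20 = $4,603.45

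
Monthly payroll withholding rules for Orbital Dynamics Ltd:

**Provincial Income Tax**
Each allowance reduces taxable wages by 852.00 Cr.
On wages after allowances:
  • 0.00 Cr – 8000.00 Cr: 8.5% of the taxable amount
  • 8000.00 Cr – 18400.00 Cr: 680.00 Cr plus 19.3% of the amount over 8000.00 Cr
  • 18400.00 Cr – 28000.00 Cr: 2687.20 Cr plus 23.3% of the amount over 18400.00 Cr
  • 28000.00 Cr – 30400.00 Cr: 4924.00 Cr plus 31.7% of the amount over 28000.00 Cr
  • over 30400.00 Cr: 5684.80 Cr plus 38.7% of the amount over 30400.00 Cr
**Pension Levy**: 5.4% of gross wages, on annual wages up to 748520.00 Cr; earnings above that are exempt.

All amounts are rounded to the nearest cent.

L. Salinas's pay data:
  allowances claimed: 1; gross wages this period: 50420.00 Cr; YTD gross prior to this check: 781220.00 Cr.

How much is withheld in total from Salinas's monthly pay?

Provincial Income Tax: taxable = 50420.00 Cr − 1×852.00 Cr = 49568.00 Cr
  5684.80 Cr + 38.7% × (49568.00 Cr − 30400.00 Cr) = 5684.80 Cr + 38.7% × 19168.00 Cr = 13102.82 Cr
Pension Levy: YTD 781220.00 Cr ≥ cap 748520.00 Cr → 0.00 Cr
Total: 13102.82 Cr + 0.00 Cr = 13102.82 Cr

13102.82 Cr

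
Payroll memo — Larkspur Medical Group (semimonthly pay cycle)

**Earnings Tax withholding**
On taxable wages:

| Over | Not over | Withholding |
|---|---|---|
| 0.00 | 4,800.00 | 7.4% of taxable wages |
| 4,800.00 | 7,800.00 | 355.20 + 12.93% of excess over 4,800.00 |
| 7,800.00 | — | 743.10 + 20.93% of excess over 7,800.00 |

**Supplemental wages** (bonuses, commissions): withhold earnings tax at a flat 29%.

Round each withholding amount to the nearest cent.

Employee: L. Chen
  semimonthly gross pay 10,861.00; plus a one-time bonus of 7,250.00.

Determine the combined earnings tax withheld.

3,486.27

Earnings Tax: taxable = 10,861.00
  743.10 + 20.93% × (10,861.00 − 7,800.00) = 743.10 + 20.93% × 3,061.00 = 1,383.77
Supplemental (29% flat on bonus): 29% × 7,250.00 = 2,102.50
Total earnings tax: 1,383.77 + 2,102.50 = 3,486.27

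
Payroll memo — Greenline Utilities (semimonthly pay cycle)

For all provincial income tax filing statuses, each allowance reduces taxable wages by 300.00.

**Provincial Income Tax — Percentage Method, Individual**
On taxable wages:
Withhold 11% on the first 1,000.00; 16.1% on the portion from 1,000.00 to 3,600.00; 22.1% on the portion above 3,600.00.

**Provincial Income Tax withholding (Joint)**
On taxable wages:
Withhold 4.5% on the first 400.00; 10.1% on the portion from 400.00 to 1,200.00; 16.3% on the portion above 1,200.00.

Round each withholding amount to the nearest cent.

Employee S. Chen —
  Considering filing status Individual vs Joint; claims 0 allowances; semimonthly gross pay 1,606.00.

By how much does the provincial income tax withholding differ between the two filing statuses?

Provincial Income Tax (Individual): taxable = 1,606.00
  110.00 + 16.1% × (1,606.00 − 1,000.00) = 110.00 + 16.1% × 606.00 = 207.57
Provincial Income Tax (Joint): taxable = 1,606.00
  98.80 + 16.3% × (1,606.00 − 1,200.00) = 98.80 + 16.3% × 406.00 = 164.98
Difference: |207.57 − 164.98| = 42.59 (higher under Individual)

42.59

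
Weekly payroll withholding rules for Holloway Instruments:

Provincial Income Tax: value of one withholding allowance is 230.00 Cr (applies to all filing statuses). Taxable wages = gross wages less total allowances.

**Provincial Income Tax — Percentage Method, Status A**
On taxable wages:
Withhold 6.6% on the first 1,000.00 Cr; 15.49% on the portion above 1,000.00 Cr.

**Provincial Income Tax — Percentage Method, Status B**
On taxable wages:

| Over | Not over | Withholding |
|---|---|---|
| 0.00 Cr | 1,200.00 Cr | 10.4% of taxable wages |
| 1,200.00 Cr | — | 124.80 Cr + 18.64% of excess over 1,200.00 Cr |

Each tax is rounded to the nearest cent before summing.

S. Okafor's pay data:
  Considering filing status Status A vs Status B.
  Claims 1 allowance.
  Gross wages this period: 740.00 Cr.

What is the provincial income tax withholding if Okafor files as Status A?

Provincial Income Tax (Status A): taxable = 740.00 Cr − 1×230.00 Cr = 510.00 Cr
  6.6% × 510.00 Cr = 33.66 Cr

33.66 Cr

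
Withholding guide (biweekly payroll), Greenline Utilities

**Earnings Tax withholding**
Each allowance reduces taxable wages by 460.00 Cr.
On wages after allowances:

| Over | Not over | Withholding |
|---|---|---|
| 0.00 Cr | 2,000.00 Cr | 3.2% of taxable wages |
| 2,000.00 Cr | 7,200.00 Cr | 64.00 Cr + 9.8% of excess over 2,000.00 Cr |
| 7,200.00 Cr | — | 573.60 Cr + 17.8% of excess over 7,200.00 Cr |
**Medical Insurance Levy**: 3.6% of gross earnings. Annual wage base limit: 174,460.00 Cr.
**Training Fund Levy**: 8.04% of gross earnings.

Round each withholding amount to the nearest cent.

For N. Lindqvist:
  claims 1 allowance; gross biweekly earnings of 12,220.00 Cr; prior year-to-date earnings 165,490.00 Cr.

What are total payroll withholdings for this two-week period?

2,690.69 Cr

Earnings Tax: taxable = 12,220.00 Cr − 1×460.00 Cr = 11,760.00 Cr
  573.60 Cr + 17.8% × (11,760.00 Cr − 7,200.00 Cr) = 573.60 Cr + 17.8% × 4,560.00 Cr = 1,385.28 Cr
Medical Insurance Levy: cap 174,460.00 Cr − YTD 165,490.00 Cr = 8,970.00 Cr subject; 3.6% × 8,970.00 Cr = 322.92 Cr
Training Fund Levy: 8.04% × 12,220.00 Cr = 982.49 Cr
Total: 1,385.28 Cr + 322.92 Cr + 982.49 Cr = 2,690.69 Cr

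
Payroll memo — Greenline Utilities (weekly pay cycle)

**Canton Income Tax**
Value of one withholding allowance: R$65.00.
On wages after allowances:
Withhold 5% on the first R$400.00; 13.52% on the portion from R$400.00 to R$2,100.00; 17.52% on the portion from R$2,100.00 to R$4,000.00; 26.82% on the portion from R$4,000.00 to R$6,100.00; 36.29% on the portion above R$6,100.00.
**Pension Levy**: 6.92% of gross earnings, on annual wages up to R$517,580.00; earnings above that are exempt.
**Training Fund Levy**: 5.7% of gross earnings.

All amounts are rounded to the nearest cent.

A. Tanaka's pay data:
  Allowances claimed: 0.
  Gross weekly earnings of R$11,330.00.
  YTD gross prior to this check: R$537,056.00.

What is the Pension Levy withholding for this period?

R$0.00

Pension Levy: YTD R$537,056.00 ≥ cap R$517,580.00 → R$0.00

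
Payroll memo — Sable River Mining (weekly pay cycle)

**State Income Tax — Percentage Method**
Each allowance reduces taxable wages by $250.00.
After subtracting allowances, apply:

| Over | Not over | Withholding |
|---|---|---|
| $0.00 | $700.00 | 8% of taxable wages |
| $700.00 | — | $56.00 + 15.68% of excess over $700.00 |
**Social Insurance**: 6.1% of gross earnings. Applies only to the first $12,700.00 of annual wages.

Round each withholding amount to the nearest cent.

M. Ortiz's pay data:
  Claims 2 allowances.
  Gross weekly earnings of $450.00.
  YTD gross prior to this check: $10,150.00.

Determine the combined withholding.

$27.45

State Income Tax: taxable = $450.00 − 2×$250.00 = $-50.00
  Taxable ≤ 0 → $0.00
Social Insurance: 6.1% × $450.00 = $27.45
Total: $0.00 + $27.45 = $27.45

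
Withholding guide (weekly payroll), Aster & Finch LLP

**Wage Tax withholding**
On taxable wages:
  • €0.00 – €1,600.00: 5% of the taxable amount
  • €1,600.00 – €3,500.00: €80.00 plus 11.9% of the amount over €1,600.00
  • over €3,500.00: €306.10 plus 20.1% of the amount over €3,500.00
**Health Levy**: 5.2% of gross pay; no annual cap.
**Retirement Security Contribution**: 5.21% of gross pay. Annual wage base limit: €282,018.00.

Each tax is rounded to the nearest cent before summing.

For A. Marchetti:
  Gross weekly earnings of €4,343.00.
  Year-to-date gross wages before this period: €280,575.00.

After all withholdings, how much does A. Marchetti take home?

€3,566.44

Wage Tax: taxable = €4,343.00
  €306.10 + 20.1% × (€4,343.00 − €3,500.00) = €306.10 + 20.1% × €843.00 = €475.54
Health Levy: 5.2% × €4,343.00 = €225.84
Retirement Security Contribution: cap €282,018.00 − YTD €280,575.00 = €1,443.00 subject; 5.21% × €1,443.00 = €75.18
Total withheld: €475.54 + €225.84 + €75.18 = €776.56
Net pay: €4,343.00 − €776.56 = €3,566.44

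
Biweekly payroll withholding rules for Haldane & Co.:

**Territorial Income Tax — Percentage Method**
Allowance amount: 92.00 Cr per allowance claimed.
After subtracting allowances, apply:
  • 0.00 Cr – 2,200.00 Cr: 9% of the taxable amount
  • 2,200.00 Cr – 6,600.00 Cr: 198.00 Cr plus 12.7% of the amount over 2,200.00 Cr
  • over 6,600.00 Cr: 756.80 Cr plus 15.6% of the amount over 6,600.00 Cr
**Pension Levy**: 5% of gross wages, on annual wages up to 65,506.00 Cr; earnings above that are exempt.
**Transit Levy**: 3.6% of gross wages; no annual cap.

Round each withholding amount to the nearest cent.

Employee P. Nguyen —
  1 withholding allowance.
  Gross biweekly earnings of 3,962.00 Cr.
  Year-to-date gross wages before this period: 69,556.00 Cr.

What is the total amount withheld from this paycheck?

552.72 Cr

Territorial Income Tax: taxable = 3,962.00 Cr − 1×92.00 Cr = 3,870.00 Cr
  198.00 Cr + 12.7% × (3,870.00 Cr − 2,200.00 Cr) = 198.00 Cr + 12.7% × 1,670.00 Cr = 410.09 Cr
Pension Levy: YTD 69,556.00 Cr ≥ cap 65,506.00 Cr → 0.00 Cr
Transit Levy: 3.6% × 3,962.00 Cr = 142.63 Cr
Total: 410.09 Cr + 0.00 Cr + 142.63 Cr = 552.72 Cr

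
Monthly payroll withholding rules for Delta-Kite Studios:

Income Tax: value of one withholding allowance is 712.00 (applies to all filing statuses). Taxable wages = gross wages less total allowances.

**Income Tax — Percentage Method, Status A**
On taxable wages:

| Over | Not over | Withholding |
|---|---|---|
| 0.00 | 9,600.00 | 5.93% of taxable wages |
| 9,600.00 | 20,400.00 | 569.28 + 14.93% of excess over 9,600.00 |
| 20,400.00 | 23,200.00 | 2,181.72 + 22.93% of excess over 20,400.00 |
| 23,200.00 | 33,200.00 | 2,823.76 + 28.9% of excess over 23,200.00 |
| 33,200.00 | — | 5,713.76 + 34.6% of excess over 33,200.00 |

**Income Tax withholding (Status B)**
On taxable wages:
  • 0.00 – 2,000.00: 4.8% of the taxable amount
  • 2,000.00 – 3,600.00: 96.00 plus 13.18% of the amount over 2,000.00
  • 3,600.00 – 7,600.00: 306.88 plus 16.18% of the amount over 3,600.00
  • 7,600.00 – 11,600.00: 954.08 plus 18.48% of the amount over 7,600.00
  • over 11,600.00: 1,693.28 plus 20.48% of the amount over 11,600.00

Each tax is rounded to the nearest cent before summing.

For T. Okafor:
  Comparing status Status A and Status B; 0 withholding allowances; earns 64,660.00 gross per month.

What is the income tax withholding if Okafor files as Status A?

16,598.92

Income Tax (Status A): taxable = 64,660.00
  5,713.76 + 34.6% × (64,660.00 − 33,200.00) = 5,713.76 + 34.6% × 31,460.00 = 16,598.92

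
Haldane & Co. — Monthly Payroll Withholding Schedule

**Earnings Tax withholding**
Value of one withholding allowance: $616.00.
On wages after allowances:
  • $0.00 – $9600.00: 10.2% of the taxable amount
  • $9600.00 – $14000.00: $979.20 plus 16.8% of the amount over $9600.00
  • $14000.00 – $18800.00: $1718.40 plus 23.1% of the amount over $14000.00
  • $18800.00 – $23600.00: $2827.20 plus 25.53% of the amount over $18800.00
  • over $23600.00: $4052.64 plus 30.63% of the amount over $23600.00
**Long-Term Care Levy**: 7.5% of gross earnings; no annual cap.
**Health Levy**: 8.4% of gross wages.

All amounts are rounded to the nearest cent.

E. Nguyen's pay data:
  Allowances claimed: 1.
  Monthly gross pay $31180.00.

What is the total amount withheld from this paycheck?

Earnings Tax: taxable = $31180.00 − 1×$616.00 = $30564.00
  $4052.64 + 30.63% × ($30564.00 − $23600.00) = $4052.64 + 30.63% × $6964.00 = $6185.71
Long-Term Care Levy: 7.5% × $31180.00 = $2338.50
Health Levy: 8.4% × $31180.00 = $2619.12
Total: $6185.71 + $2338.50 + $2619.12 = $11143.33

$11143.33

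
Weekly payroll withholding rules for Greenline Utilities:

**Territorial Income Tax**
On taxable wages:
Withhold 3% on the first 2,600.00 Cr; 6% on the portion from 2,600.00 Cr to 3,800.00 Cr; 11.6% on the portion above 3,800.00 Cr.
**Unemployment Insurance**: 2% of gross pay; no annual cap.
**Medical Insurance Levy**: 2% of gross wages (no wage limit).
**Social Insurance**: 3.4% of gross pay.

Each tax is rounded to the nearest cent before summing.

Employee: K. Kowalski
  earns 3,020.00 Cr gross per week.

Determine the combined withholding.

326.68 Cr

Territorial Income Tax: taxable = 3,020.00 Cr
  78.00 Cr + 6% × (3,020.00 Cr − 2,600.00 Cr) = 78.00 Cr + 6% × 420.00 Cr = 103.20 Cr
Unemployment Insurance: 2% × 3,020.00 Cr = 60.40 Cr
Medical Insurance Levy: 2% × 3,020.00 Cr = 60.40 Cr
Social Insurance: 3.4% × 3,020.00 Cr = 102.68 Cr
Total: 103.20 Cr + 60.40 Cr + 60.40 Cr + 102.68 Cr = 326.68 Cr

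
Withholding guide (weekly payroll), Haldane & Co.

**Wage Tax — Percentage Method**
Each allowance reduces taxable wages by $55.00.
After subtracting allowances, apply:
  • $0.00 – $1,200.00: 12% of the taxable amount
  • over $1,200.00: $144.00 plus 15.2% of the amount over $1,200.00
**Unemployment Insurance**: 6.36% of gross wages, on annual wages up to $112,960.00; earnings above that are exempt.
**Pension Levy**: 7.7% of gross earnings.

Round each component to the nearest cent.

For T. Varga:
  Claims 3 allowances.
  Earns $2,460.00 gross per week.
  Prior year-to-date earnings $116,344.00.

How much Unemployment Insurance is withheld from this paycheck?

Unemployment Insurance: YTD $116,344.00 ≥ cap $112,960.00 → $0.00

$0.00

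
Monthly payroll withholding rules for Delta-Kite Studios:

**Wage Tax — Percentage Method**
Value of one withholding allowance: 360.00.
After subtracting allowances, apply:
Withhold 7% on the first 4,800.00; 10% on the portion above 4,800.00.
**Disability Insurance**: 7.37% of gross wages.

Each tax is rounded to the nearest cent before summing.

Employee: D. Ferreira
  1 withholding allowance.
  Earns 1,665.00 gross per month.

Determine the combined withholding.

Wage Tax: taxable = 1,665.00 − 1×360.00 = 1,305.00
  7% × 1,305.00 = 91.35
Disability Insurance: 7.37% × 1,665.00 = 122.71
Total: 91.35 + 122.71 = 214.06

214.06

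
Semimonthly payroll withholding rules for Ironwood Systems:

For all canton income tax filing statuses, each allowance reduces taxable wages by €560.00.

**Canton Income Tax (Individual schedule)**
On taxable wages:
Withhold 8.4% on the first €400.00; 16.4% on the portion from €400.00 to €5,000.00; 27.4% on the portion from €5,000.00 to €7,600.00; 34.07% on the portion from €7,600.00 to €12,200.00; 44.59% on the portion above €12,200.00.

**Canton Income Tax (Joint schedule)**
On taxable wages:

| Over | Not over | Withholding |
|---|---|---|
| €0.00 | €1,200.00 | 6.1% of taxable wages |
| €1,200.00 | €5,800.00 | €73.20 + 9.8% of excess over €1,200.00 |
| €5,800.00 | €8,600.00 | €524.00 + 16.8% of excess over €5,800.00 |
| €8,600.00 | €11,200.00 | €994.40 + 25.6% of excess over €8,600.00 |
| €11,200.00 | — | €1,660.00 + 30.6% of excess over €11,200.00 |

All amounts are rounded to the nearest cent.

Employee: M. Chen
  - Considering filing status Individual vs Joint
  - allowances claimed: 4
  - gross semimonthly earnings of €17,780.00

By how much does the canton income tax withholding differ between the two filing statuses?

€1,568.89

Canton Income Tax (Individual): taxable = €17,780.00 − 4×€560.00 = €15,540.00
  €3,067.62 + 44.59% × (€15,540.00 − €12,200.00) = €3,067.62 + 44.59% × €3,340.00 = €4,556.93
Canton Income Tax (Joint): taxable = €17,780.00 − 4×€560.00 = €15,540.00
  €1,660.00 + 30.6% × (€15,540.00 − €11,200.00) = €1,660.00 + 30.6% × €4,340.00 = €2,988.04
Difference: |€4,556.93 − €2,988.04| = €1,568.89 (higher under Individual)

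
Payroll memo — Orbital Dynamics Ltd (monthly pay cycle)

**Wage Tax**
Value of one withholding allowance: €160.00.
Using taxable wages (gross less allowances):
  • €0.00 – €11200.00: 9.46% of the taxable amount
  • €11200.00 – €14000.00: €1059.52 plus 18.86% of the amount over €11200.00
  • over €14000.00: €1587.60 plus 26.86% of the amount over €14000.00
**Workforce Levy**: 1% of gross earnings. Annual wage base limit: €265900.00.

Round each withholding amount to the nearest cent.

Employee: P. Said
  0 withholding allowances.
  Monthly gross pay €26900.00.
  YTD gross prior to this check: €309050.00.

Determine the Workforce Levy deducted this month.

€0.00

Workforce Levy: YTD €309050.00 ≥ cap €265900.00 → €0.00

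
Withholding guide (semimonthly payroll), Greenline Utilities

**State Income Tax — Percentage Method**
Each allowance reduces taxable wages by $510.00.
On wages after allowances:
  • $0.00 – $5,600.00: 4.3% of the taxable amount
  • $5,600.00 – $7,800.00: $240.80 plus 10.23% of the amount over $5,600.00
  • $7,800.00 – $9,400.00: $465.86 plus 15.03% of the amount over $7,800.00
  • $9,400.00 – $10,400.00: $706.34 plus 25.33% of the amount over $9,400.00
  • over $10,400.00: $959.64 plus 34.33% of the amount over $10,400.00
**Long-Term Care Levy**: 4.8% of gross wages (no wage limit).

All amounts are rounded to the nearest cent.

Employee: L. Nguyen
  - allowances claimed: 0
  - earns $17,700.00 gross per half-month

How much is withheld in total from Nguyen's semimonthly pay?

$4,315.33

State Income Tax: taxable = $17,700.00
  $959.64 + 34.33% × ($17,700.00 − $10,400.00) = $959.64 + 34.33% × $7,300.00 = $3,465.73
Long-Term Care Levy: 4.8% × $17,700.00 = $849.60
Total: $3,465.73 + $849.60 = $4,315.33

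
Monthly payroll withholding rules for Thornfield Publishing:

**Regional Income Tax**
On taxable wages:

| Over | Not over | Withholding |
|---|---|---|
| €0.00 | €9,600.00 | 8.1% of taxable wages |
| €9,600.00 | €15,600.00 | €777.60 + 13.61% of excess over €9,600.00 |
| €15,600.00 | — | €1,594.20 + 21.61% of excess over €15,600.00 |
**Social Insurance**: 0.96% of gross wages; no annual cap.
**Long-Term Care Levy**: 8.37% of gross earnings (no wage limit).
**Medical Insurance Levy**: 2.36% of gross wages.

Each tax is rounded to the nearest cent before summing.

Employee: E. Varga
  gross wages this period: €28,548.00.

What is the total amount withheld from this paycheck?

€7,729.52

Regional Income Tax: taxable = €28,548.00
  €1,594.20 + 21.61% × (€28,548.00 − €15,600.00) = €1,594.20 + 21.61% × €12,948.00 = €4,392.26
Social Insurance: 0.96% × €28,548.00 = €274.06
Long-Term Care Levy: 8.37% × €28,548.00 = €2,389.47
Medical Insurance Levy: 2.36% × €28,548.00 = €673.73
Total: €4,392.26 + €274.06 + €2,389.47 + €673.73 = €7,729.52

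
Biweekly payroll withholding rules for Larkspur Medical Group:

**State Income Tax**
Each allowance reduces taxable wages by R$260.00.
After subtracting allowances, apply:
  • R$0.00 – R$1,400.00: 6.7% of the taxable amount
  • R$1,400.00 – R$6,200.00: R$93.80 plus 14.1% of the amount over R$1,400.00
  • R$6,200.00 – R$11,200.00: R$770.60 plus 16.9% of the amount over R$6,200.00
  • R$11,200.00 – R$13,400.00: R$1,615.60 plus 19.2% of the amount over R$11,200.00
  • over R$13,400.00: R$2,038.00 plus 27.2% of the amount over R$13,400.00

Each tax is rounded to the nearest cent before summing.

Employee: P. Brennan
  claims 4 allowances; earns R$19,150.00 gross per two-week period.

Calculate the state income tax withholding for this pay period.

R$3,319.12

State Income Tax: taxable = R$19,150.00 − 4×R$260.00 = R$18,110.00
  R$2,038.00 + 27.2% × (R$18,110.00 − R$13,400.00) = R$2,038.00 + 27.2% × R$4,710.00 = R$3,319.12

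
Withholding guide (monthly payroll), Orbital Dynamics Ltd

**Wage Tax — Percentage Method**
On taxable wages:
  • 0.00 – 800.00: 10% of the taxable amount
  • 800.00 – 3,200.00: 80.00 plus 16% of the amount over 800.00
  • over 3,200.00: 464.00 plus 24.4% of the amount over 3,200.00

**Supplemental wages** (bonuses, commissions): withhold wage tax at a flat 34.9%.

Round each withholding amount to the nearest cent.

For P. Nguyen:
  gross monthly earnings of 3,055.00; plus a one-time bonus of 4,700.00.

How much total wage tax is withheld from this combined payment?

2,081.10

Wage Tax: taxable = 3,055.00
  80.00 + 16% × (3,055.00 − 800.00) = 80.00 + 16% × 2,255.00 = 440.80
Supplemental (34.9% flat on bonus): 34.9% × 4,700.00 = 1,640.30
Total wage tax: 440.80 + 1,640.30 = 2,081.10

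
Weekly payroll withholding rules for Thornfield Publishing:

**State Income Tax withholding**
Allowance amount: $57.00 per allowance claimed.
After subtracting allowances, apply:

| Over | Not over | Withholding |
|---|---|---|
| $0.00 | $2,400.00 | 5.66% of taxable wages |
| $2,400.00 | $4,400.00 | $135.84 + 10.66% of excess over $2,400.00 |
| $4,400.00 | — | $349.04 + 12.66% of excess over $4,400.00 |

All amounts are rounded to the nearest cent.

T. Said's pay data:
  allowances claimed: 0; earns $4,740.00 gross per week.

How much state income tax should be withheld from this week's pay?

$392.08

State Income Tax: taxable = $4,740.00
  $349.04 + 12.66% × ($4,740.00 − $4,400.00) = $349.04 + 12.66% × $340.00 = $392.08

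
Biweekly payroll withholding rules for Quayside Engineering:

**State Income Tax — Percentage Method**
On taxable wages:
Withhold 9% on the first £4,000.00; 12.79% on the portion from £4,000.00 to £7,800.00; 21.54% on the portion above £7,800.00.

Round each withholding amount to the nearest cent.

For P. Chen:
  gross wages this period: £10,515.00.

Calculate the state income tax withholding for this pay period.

State Income Tax: taxable = £10,515.00
  £846.02 + 21.54% × (£10,515.00 − £7,800.00) = £846.02 + 21.54% × £2,715.00 = £1,430.83

£1,430.83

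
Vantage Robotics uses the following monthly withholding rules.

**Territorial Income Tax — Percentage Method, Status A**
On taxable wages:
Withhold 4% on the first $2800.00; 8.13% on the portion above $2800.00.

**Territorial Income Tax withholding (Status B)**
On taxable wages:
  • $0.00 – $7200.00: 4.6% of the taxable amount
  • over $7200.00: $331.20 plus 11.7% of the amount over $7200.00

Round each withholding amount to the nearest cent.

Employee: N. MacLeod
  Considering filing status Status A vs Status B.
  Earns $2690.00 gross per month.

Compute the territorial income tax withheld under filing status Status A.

$107.60

Territorial Income Tax (Status A): taxable = $2690.00
  4% × $2690.00 = $107.60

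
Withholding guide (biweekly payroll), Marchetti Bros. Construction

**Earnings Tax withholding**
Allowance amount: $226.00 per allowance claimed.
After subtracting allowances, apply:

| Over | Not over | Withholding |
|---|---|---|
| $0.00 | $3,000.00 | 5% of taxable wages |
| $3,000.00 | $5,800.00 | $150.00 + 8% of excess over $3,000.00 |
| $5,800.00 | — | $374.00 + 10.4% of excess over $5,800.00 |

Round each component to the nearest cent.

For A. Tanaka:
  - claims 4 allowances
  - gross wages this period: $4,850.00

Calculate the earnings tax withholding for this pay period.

$225.68

Earnings Tax: taxable = $4,850.00 − 4×$226.00 = $3,946.00
  $150.00 + 8% × ($3,946.00 − $3,000.00) = $150.00 + 8% × $946.00 = $225.68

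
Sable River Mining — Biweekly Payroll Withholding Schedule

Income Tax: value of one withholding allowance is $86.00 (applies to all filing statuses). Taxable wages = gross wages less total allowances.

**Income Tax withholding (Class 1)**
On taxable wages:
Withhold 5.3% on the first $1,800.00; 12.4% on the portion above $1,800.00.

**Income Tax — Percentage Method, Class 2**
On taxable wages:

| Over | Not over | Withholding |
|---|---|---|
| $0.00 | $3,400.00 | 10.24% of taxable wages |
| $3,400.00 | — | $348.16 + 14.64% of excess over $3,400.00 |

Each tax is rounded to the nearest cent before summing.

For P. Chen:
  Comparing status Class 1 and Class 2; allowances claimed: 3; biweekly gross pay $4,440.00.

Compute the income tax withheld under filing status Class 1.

$390.77

Income Tax (Class 1): taxable = $4,440.00 − 3×$86.00 = $4,182.00
  $95.40 + 12.4% × ($4,182.00 − $1,800.00) = $95.40 + 12.4% × $2,382.00 = $390.77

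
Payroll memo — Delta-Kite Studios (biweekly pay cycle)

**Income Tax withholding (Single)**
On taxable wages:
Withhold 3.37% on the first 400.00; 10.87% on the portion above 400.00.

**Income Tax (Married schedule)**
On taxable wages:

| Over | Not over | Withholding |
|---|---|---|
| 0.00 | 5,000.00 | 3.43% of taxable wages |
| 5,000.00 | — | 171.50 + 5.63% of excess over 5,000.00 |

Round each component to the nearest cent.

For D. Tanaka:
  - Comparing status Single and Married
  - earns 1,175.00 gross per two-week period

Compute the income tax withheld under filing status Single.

97.72

Income Tax (Single): taxable = 1,175.00
  13.48 + 10.87% × (1,175.00 − 400.00) = 13.48 + 10.87% × 775.00 = 97.72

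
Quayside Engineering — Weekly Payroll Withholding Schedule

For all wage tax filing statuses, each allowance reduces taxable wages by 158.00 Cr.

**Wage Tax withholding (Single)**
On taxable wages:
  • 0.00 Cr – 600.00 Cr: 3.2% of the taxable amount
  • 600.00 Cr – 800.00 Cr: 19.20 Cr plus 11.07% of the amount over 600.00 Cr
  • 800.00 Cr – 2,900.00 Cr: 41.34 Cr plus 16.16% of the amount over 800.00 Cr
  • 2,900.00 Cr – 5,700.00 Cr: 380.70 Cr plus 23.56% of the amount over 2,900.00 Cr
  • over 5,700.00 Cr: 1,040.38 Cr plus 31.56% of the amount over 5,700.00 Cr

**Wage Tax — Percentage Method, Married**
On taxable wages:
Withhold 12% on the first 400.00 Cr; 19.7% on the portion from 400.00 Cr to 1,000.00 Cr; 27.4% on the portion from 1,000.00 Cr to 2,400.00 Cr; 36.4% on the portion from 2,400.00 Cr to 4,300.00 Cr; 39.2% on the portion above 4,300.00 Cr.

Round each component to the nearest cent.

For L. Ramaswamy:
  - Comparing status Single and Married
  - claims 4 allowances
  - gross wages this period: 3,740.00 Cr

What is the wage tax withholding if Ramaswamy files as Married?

807.51 Cr

Wage Tax (Married): taxable = 3,740.00 Cr − 4×158.00 Cr = 3,108.00 Cr
  549.80 Cr + 36.4% × (3,108.00 Cr − 2,400.00 Cr) = 549.80 Cr + 36.4% × 708.00 Cr = 807.51 Cr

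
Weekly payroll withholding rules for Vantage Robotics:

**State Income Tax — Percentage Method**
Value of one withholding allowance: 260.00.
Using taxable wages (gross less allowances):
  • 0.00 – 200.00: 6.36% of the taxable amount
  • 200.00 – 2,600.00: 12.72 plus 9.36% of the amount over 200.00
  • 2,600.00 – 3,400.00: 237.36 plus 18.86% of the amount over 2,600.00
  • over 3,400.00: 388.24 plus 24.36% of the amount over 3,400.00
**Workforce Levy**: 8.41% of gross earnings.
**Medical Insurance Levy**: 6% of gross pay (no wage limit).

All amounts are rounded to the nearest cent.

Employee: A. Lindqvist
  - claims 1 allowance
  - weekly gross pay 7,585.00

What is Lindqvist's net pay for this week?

State Income Tax: taxable = 7,585.00 − 1×260.00 = 7,325.00
  388.24 + 24.36% × (7,325.00 − 3,400.00) = 388.24 + 24.36% × 3,925.00 = 1,344.37
Workforce Levy: 8.41% × 7,585.00 = 637.90
Medical Insurance Levy: 6% × 7,585.00 = 455.10
Total withheld: 1,344.37 + 637.90 + 455.10 = 2,437.37
Net pay: 7,585.00 − 2,437.37 = 5,147.63

5,147.63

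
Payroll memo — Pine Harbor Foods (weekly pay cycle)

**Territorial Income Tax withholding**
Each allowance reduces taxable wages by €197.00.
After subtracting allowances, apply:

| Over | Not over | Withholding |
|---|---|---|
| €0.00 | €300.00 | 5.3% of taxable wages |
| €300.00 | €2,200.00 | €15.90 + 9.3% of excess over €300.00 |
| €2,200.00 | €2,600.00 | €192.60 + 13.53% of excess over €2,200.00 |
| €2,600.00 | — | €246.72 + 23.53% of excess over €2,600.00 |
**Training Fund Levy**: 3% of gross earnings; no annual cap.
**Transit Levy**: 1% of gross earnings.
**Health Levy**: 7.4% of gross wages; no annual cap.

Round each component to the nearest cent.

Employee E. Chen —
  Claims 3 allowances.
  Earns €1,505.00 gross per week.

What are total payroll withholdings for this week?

€244.57

Territorial Income Tax: taxable = €1,505.00 − 3×€197.00 = €914.00
  €15.90 + 9.3% × (€914.00 − €300.00) = €15.90 + 9.3% × €614.00 = €73.00
Training Fund Levy: 3% × €1,505.00 = €45.15
Transit Levy: 1% × €1,505.00 = €15.05
Health Levy: 7.4% × €1,505.00 = €111.37
Total: €73.00 + €45.15 + €15.05 + €111.37 = €244.57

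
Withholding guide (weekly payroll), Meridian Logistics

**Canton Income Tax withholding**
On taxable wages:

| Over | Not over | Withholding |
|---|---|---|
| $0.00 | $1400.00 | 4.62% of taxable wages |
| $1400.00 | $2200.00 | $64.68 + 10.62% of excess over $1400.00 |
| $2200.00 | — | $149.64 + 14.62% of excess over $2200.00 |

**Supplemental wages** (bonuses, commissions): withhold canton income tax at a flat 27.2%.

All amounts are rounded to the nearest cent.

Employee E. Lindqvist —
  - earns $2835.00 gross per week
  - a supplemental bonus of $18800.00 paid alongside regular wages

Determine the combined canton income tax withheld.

Canton Income Tax: taxable = $2835.00
  $149.64 + 14.62% × ($2835.00 − $2200.00) = $149.64 + 14.62% × $635.00 = $242.48
Supplemental (27.2% flat on bonus): 27.2% × $18800.00 = $5113.60
Total canton income tax: $242.48 + $5113.60 = $5356.08

$5356.08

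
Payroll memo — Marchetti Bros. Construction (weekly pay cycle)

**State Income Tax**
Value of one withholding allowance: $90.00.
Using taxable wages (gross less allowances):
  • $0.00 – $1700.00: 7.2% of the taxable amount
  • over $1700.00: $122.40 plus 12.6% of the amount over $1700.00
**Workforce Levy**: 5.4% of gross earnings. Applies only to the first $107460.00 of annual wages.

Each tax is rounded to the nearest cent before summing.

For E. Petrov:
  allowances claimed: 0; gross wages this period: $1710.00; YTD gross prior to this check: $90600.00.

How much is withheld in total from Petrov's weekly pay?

$216.00

State Income Tax: taxable = $1710.00
  $122.40 + 12.6% × ($1710.00 − $1700.00) = $122.40 + 12.6% × $10.00 = $123.66
Workforce Levy: 5.4% × $1710.00 = $92.34
Total: $123.66 + $92.34 = $216.00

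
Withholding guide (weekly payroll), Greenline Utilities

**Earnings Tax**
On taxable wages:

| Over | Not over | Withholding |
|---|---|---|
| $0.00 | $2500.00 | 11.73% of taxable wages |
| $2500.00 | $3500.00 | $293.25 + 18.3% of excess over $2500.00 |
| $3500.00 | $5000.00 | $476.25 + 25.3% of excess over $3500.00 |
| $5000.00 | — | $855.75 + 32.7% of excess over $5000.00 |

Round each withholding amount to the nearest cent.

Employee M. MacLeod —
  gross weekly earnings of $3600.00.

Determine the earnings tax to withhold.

$501.55

Earnings Tax: taxable = $3600.00
  $476.25 + 25.3% × ($3600.00 − $3500.00) = $476.25 + 25.3% × $100.00 = $501.55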